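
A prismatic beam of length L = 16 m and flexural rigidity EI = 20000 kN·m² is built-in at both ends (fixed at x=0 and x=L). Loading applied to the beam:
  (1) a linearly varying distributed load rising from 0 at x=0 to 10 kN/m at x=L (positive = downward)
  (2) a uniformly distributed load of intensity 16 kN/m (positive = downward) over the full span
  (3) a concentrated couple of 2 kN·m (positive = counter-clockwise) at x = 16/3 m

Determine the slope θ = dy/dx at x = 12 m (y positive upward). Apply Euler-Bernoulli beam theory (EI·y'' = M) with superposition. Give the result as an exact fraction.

θ(12) = 253/7500 rad

Load 1 — triangular load w₀=10 kN/m (0→w₀ over full span):
  θ_1 = -w₀(2x(L-x)(L-2x)(x+2L)+x²(L-x)²)/(120LEI) = -10·(2·12·(16-12)·(16-2·12)·(12+2·16)+12²·(16-12)²)/(120·16·20000) = 41/5000 rad
Load 2 — uniform load w=16 kN/m over full span:
  θ_2 = -wx(L-x)(L-2x)/(12EI) = -16·12·(16-12)·(16-2·12)/(12·20000) = 16/625 rad
Load 3 — applied couple M₀=2 kN·m at a=16/3 m (b=L-a=32/3):
  θ_3 = (R_Ax²/2 - M_Ax - M₀(x-a))/EI  [x>a] with R_A=1/6, M_A=0 = ((1/6)·12²/2 - 0·12 - 2·(12-(16/3)))/20000 = -1/15000 rad
Superposition: θ = Σ θ_i = 253/7500 rad ≈ 0.033733 rad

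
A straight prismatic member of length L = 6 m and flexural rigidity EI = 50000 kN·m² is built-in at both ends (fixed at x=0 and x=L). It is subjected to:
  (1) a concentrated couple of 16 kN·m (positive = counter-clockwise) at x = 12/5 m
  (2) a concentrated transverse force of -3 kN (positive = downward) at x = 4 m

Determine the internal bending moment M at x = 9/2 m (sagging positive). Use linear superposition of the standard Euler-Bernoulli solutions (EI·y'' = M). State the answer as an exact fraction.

M(9/2) = -98/75 kN·m

Load 1 — applied couple M₀=16 kN·m at a=12/5 m (b=L-a=18/5):
  M_1 = R_Ax - M_A - M₀  [x>a] with R_A=96/25, M_A=48/25 = (96/25)·(9/2) - (48/25) - 16 = -16/25 kN·m
Load 2 — point force P=-3 kN at a=4 m (b=L-a=2):
  M_2 = Pa²(a+3b)(L-x)/L³ - Pa²b/L²  [x>a] = (-3)·4²·(4+3·2)·(6-(9/2))/6³ - (-3)·4²·2/6² = -2/3 kN·m
Superposition: M = Σ M_i = -98/75 kN·m ≈ -1.306667 kN·m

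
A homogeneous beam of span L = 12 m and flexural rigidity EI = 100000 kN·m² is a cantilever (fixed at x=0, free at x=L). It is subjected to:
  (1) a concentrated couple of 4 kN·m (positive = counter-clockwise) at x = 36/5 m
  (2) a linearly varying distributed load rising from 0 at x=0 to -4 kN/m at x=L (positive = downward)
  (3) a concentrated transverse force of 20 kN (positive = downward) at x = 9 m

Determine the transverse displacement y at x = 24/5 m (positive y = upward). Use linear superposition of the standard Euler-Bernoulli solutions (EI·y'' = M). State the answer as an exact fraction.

Load 1 — applied couple M₀=4 kN·m at a=36/5 m (b=L-a=24/5):
  y_1 = M₀x²/(2EI)  [x≤a] = 4·(24/5)²/(2·100000) = 36/78125 m
Load 2 — triangular load w₀=-4 kN/m (0→w₀ over full span):
  y_2 = (w₀Lx³/12-w₀L²x²/6-w₀x⁵/(120L))/EI = ((-4)·12·(24/5)³/12-(-4)·12²·(24/5)²/6-(-4)·(24/5)⁵/(120·12))/100000 = 867456/48828125 m
Load 3 — point force P=20 kN at a=9 m (b=L-a=3):
  y_3 = -Px²(3a-x)/(6EI)  [x≤a] = -20·(24/5)²·(3·9-(24/5))/(6·100000) = -1332/78125 m
Superposition: y = Σ y_i = 57456/48828125 m ≈ 0.001177 m

y(24/5) = 57456/48828125 m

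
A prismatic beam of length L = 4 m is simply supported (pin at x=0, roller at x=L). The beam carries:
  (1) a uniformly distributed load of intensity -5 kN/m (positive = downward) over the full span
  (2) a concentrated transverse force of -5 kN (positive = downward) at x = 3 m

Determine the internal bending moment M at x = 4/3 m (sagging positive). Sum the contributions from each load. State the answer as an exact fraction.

M(4/3) = -95/9 kN·m

Load 1 — uniform load w=-5 kN/m over full span:
  M_1 = wx(L-x)/2 = (-5)·(4/3)·(4-(4/3))/2 = -80/9 kN·m
Load 2 — point force P=-5 kN at a=3 m (b=L-a=1):
  M_2 = Pbx/L  [x≤a] = (-5)·1·(4/3)/4 = -5/3 kN·m
Superposition: M = Σ M_i = -95/9 kN·m ≈ -10.555556 kN·m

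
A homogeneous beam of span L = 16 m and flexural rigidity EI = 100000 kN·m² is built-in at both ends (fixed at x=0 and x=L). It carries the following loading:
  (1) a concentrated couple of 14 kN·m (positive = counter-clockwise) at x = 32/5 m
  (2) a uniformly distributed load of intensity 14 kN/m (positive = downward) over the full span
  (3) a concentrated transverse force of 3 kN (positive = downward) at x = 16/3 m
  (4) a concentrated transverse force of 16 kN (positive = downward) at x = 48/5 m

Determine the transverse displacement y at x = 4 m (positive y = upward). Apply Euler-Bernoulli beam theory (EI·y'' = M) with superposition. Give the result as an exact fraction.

y(4) = -6386/421875 m

Load 1 — applied couple M₀=14 kN·m at a=32/5 m (b=L-a=48/5):
  y_1 = (R_Ax³/6 - M_Ax²/2)/EI  [x≤a] with R_A=63/50, M_A=42/25 = ((63/50)·4³/6 - (42/25)·4²/2)/100000 = 0 m
Load 2 — uniform load w=14 kN/m over full span:
  y_2 = -wx²(L-x)²/(24EI) = -14·4²·(16-4)²/(24·100000) = -42/3125 m
Load 3 — point force P=3 kN at a=16/3 m (b=L-a=32/3):
  y_3 = -Pb²x²(3aL-(3a+b)x)/(6L³EI)  [x≤a] = -3·(32/3)²·4²·(3·(16/3)·16-(3·(16/3)+(32/3))·4)/(6·16³·100000) = -28/84375 m
Load 4 — point force P=16 kN at a=48/5 m (b=L-a=32/5):
  y_4 = -Pb²x²(3aL-(3a+b)x)/(6L³EI)  [x≤a] = -16·(32/5)²·4²·(3·(48/5)·16-(3·(48/5)+(32/5))·4)/(6·16³·100000) = -64/46875 m
Superposition: y = Σ y_i = -6386/421875 m ≈ -0.015137 m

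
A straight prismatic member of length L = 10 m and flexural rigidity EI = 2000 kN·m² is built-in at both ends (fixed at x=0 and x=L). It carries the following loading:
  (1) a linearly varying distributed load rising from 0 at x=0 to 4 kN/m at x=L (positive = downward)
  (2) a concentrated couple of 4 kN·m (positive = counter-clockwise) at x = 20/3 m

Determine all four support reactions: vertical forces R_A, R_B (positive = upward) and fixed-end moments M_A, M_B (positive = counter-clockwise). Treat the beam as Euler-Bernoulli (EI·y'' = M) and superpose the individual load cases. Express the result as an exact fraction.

R_A = 98/15 kN, M_A = 44/3 kN·m, R_B = 202/15 kN, M_B = -20 kN·m

Load 1 — triangular load w₀=4 kN/m (0→w₀ over full span):
  R_A = 3w₀L/20 = 3·4·10/20 = 6 kN
  M_A = w₀L²/30 = 4·10²/30 = 40/3 kN·m
  R_B = 7w₀L/20 = 7·4·10/20 = 14 kN
  M_B = -w₀L²/20 = -4·10²/20 = -20 kN·m
Load 2 — applied couple M₀=4 kN·m at a=20/3 m (b=L-a=10/3):
  R_A = 6M₀ab/L³ = 6·4·(20/3)·(10/3)/10³ = 8/15 kN
  M_A = M₀b(2a-b)/L² = 4·(10/3)·(2·(20/3)-(10/3))/10² = 4/3 kN·m
  R_B = -6M₀ab/L³ = -6·4·(20/3)·(10/3)/10³ = -8/15 kN
  M_B = M₀a(2b-a)/L² = 4·(20/3)·(2·(10/3)-(20/3))/10² = 0 kN·m
Superposition: R_A = 98/15 kN, M_A = 44/3 kN·m, R_B = 202/15 kN, M_B = -20 kN·m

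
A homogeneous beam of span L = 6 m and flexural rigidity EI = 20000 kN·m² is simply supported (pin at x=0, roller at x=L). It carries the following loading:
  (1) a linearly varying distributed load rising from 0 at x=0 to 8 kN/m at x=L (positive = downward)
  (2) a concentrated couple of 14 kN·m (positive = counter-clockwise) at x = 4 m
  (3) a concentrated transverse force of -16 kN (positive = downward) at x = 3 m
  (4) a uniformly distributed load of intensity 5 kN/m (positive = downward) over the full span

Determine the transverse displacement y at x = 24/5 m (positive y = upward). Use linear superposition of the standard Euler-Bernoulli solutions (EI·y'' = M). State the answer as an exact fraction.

Load 1 — triangular load w₀=8 kN/m (0→w₀ over full span):
  y_1 = -w₀x(7L⁴-10L²x²+3x⁴)/(360LEI) = -8·(24/5)·(7·6⁴-10·6²·(24/5)²+3·(24/5)⁴)/(360·6·20000) = -20574/9765625 m
Load 2 — applied couple M₀=14 kN·m at a=4 m (b=L-a=2):
  y_2 = (M₀x³/(6L)-M₀(x-a)²/2+C₁x)/EI  [x>a] with C₁=M₀(3b²-L²)/(6L)=-28/3 = (14·(24/5)³/(6·6)-14·((24/5)-4)²/2+(-28/3)·(24/5))/20000 = -49/156250 m
Load 3 — point force P=-16 kN at a=3 m (b=L-a=3):
  y_3 = -Pa(L-x)(2Lx-a²-x²)/(6LEI)  [x>a] = -(-16)·3·(6-(24/5))·(2·6·(24/5)-3²-(24/5)²)/(6·6·20000) = 639/312500 m
Load 4 — uniform load w=5 kN/m over full span:
  y_4 = -wx(L³-2Lx²+x³)/(24EI) = -5·(24/5)·(6³-2·6·(24/5)²+(24/5)³)/(24·20000) = -783/312500 m
Superposition: y = Σ y_i = -56273/19531250 m ≈ -0.002881 m

y(24/5) = -56273/19531250 m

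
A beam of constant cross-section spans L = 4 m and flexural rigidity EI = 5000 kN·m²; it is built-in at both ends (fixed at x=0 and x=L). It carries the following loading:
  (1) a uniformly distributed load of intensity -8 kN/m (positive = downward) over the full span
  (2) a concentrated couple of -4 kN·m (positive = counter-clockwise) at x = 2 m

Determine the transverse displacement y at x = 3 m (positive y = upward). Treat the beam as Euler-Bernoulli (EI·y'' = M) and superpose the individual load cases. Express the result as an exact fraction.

Load 1 — uniform load w=-8 kN/m over full span:
  y_1 = -wx²(L-x)²/(24EI) = -(-8)·3²·(4-3)²/(24·5000) = 3/5000 m
Load 2 — applied couple M₀=-4 kN·m at a=2 m (b=L-a=2):
  y_2 = (R_Ax³/6 - M_Ax²/2 - M₀(x-a)²/2)/EI  [x>a] with R_A=-3/2, M_A=-1 = ((-3/2)·3³/6 - (-1)·3²/2 - (-4)·(3-2)²/2)/5000 = -1/20000 m
Superposition: y = Σ y_i = 11/20000 m ≈ 0.000550 m

y(3) = 11/20000 m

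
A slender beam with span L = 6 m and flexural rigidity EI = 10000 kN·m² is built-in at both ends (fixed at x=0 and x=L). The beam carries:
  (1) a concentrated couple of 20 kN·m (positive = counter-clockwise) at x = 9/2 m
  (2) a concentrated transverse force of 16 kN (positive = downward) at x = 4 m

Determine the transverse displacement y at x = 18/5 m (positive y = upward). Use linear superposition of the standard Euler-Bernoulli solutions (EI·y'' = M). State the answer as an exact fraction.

y(18/5) = -6291/2500000 m

Load 1 — applied couple M₀=20 kN·m at a=9/2 m (b=L-a=3/2):
  y_1 = (R_Ax³/6 - M_Ax²/2)/EI  [x≤a] with R_A=15/4, M_A=25/4 = ((15/4)·(18/5)³/6 - (25/4)·(18/5)²/2)/10000 = -567/500000 m
Load 2 — point force P=16 kN at a=4 m (b=L-a=2):
  y_2 = -Pb²x²(3aL-(3a+b)x)/(6L³EI)  [x≤a] = -16·2²·(18/5)²·(3·4·6-(3·4+2)·(18/5))/(6·6³·10000) = -108/78125 m
Superposition: y = Σ y_i = -6291/2500000 m ≈ -0.002516 m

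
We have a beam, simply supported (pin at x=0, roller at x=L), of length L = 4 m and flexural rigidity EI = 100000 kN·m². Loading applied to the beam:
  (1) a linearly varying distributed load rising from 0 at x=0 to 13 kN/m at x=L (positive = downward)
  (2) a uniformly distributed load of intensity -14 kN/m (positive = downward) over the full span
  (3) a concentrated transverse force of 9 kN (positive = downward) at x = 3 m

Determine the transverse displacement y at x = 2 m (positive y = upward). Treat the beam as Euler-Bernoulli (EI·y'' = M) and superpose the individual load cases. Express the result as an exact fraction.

Load 1 — triangular load w₀=13 kN/m (0→w₀ over full span):
  y_1 = -w₀x(7L⁴-10L²x²+3x⁴)/(360LEI) = -13·2·(7·4⁴-10·4²·2²+3·2⁴)/(360·4·100000) = -13/60000 m
Load 2 — uniform load w=-14 kN/m over full span:
  y_2 = -wx(L³-2Lx²+x³)/(24EI) = -(-14)·2·(4³-2·4·2²+2³)/(24·100000) = 7/15000 m
Load 3 — point force P=9 kN at a=3 m (b=L-a=1):
  y_3 = -Pbx(L²-b²-x²)/(6LEI)  [x≤a] = -9·1·2·(4²-1²-2²)/(6·4·100000) = -33/400000 m
Superposition: y = Σ y_i = 67/400000 m ≈ 0.000168 m

y(2) = 67/400000 m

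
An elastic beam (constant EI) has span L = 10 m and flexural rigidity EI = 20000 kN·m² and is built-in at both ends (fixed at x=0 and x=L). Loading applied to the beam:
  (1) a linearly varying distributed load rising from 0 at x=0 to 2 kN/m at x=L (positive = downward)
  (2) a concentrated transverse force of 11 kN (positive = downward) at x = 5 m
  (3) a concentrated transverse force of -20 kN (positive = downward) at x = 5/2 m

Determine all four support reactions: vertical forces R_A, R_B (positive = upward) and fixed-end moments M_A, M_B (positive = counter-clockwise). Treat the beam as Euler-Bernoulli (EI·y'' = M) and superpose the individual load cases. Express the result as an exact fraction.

Load 1 — triangular load w₀=2 kN/m (0→w₀ over full span):
  R_A = 3w₀L/20 = 3·2·10/20 = 3 kN
  M_A = w₀L²/30 = 2·10²/30 = 20/3 kN·m
  R_B = 7w₀L/20 = 7·2·10/20 = 7 kN
  M_B = -w₀L²/20 = -2·10²/20 = -10 kN·m
Load 2 — point force P=11 kN at a=5 m (b=L-a=5):
  R_A = Pb²(3a+b)/L³ = 11·5²·(3·5+5)/10³ = 11/2 kN
  M_A = Pab²/L² = 11·5·5²/10² = 55/4 kN·m
  R_B = Pa²(a+3b)/L³ = 11·5²·(5+3·5)/10³ = 11/2 kN
  M_B = -Pa²b/L² = -11·5²·5/10² = -55/4 kN·m
Load 3 — point force P=-20 kN at a=5/2 m (b=L-a=15/2):
  R_A = Pb²(3a+b)/L³ = (-20)·(15/2)²·(3·(5/2)+(15/2))/10³ = -135/8 kN
  M_A = Pab²/L² = (-20)·(5/2)·(15/2)²/10² = -225/8 kN·m
  R_B = Pa²(a+3b)/L³ = (-20)·(5/2)²·((5/2)+3·(15/2))/10³ = -25/8 kN
  M_B = -Pa²b/L² = -(-20)·(5/2)²·(15/2)/10² = 75/8 kN·m
Superposition: R_A = -67/8 kN, M_A = -185/24 kN·m, R_B = 75/8 kN, M_B = -115/8 kN·m

R_A = -67/8 kN, M_A = -185/24 kN·m, R_B = 75/8 kN, M_B = -115/8 kN·m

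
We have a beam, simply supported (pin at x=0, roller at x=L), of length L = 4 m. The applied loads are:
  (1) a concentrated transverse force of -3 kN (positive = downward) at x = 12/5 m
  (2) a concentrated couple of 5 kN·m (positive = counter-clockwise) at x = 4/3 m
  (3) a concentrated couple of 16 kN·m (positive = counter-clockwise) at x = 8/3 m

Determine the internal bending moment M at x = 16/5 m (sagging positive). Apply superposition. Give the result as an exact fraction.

Load 1 — point force P=-3 kN at a=12/5 m (b=L-a=8/5):
  M_1 = Pa(L-x)/L  [x>a] = (-3)·(12/5)·(4-(16/5))/4 = -36/25 kN·m
Load 2 — applied couple M₀=5 kN·m at a=4/3 m (b=L-a=8/3):
  M_2 = M₀x/L - M₀  [x>a] = 5·(16/5)/4 - 5 = -1 kN·m
Load 3 — applied couple M₀=16 kN·m at a=8/3 m (b=L-a=4/3):
  M_3 = M₀x/L - M₀  [x>a] = 16·(16/5)/4 - 16 = -16/5 kN·m
Superposition: M = Σ M_i = -141/25 kN·m ≈ -5.640000 kN·m

M(16/5) = -141/25 kN·m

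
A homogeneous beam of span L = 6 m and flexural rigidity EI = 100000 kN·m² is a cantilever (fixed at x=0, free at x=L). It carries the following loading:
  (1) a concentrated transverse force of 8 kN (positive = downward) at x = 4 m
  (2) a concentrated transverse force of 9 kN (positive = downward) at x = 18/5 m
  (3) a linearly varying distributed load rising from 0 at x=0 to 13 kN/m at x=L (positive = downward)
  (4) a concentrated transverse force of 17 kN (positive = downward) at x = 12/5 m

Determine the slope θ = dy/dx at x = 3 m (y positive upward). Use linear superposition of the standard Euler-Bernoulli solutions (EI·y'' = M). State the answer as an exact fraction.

Load 1 — point force P=8 kN at a=4 m (b=L-a=2):
  θ_1 = -Px(2a-x)/(2EI)  [x≤a] = -8·3·(2·4-3)/(2·100000) = -3/5000 rad
Load 2 — point force P=9 kN at a=18/5 m (b=L-a=12/5):
  θ_2 = -Px(2a-x)/(2EI)  [x≤a] = -9·3·(2·(18/5)-3)/(2·100000) = -567/1000000 rad
Load 3 — triangular load w₀=13 kN/m (0→w₀ over full span):
  θ_3 = (w₀Lx²/4-w₀L²x/3-w₀x⁴/(24L))/EI = (13·6·3²/4-13·6²·3/3-13·3⁴/(24·6))/100000 = -4797/1600000 rad
Load 4 — point force P=17 kN at a=12/5 m (b=L-a=18/5):
  θ_4 = -Pa²/(2EI)  [x>a] = -17·(12/5)²/(2·100000) = -153/312500 rad
Superposition: θ = Σ θ_i = -186189/40000000 rad ≈ -0.004655 rad

θ(3) = -186189/40000000 rad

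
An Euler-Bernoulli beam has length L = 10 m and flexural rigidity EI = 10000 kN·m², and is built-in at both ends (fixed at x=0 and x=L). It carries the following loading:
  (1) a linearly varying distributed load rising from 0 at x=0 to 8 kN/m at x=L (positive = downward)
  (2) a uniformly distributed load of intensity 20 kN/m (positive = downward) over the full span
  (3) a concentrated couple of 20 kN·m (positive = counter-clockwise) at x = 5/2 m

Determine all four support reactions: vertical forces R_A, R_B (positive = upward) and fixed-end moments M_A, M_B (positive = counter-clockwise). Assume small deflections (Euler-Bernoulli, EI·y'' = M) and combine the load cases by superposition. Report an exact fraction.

Load 1 — triangular load w₀=8 kN/m (0→w₀ over full span):
  R_A = 3w₀L/20 = 3·8·10/20 = 12 kN
  M_A = w₀L²/30 = 8·10²/30 = 80/3 kN·m
  R_B = 7w₀L/20 = 7·8·10/20 = 28 kN
  M_B = -w₀L²/20 = -8·10²/20 = -40 kN·m
Load 2 — uniform load w=20 kN/m over full span:
  R_A = wL/2 = 20·10/2 = 100 kN
  M_A = wL²/12 = 20·10²/12 = 500/3 kN·m
  R_B = wL/2 = 20·10/2 = 100 kN
  M_B = -wL²/12 = -20·10²/12 = -500/3 kN·m
Load 3 — applied couple M₀=20 kN·m at a=5/2 m (b=L-a=15/2):
  R_A = 6M₀ab/L³ = 6·20·(5/2)·(15/2)/10³ = 9/4 kN
  M_A = M₀b(2a-b)/L² = 20·(15/2)·(2·(5/2)-(15/2))/10² = -15/4 kN·m
  R_B = -6M₀ab/L³ = -6·20·(5/2)·(15/2)/10³ = -9/4 kN
  M_B = M₀a(2b-a)/L² = 20·(5/2)·(2·(15/2)-(5/2))/10² = 25/4 kN·m
Superposition: R_A = 457/4 kN, M_A = 2275/12 kN·m, R_B = 503/4 kN, M_B = -2405/12 kN·m

R_A = 457/4 kN, M_A = 2275/12 kN·m, R_B = 503/4 kN, M_B = -2405/12 kN·m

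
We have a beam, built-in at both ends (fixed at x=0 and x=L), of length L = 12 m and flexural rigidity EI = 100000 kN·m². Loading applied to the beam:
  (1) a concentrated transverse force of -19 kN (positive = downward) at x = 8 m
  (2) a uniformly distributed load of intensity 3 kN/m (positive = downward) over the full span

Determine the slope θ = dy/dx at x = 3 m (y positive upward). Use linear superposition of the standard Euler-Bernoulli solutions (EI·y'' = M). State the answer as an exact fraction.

Load 1 — point force P=-19 kN at a=8 m (b=L-a=4):
  θ_1 = -Pb²x(2aL-(3a+b)x)/(2L³EI)  [x≤a] = -(-19)·4²·3·(2·8·12-(3·8+4)·3)/(2·12³·100000) = 57/200000 rad
Load 2 — uniform load w=3 kN/m over full span:
  θ_2 = -wx(L-x)(L-2x)/(12EI) = -3·3·(12-3)·(12-2·3)/(12·100000) = -81/200000 rad
Superposition: θ = Σ θ_i = -3/25000 rad ≈ -0.000120 rad

θ(3) = -3/25000 rad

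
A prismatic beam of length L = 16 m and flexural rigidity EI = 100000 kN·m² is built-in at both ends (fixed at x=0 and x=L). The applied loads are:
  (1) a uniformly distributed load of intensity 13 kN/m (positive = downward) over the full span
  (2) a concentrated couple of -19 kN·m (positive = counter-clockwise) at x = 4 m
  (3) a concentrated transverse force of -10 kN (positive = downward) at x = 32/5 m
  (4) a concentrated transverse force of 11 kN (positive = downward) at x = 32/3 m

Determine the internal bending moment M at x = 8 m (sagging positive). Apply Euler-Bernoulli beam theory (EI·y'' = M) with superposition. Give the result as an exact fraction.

Load 1 — uniform load w=13 kN/m over full span:
  M_1 = wLx/2 - wL²/12 - wx²/2 = 13·16·8/2 - 13·16²/12 - 13·8²/2 = 416/3 kN·m
Load 2 — applied couple M₀=-19 kN·m at a=4 m (b=L-a=12):
  M_2 = R_Ax - M_A - M₀  [x>a] with R_A=-171/128, M_A=57/16 = (-171/128)·8 - (57/16) - (-19) = 19/4 kN·m
Load 3 — point force P=-10 kN at a=32/5 m (b=L-a=48/5):
  M_3 = Pa²(a+3b)(L-x)/L³ - Pa²b/L²  [x>a] = (-10)·(32/5)²·((32/5)+3·(48/5))·(16-8)/16³ - (-10)·(32/5)²·(48/5)/16² = -64/5 kN·m
Load 4 — point force P=11 kN at a=32/3 m (b=L-a=16/3):
  M_4 = Pb²(3a+b)x/L³ - Pab²/L²  [x≤a] = 11·(16/3)²·(3·(32/3)+(16/3))·8/16³ - 11·(32/3)·(16/3)²/16² = 88/9 kN·m
Superposition: M = Σ M_i = 25271/180 kN·m ≈ 140.394444 kN·m

M(8) = 25271/180 kN·m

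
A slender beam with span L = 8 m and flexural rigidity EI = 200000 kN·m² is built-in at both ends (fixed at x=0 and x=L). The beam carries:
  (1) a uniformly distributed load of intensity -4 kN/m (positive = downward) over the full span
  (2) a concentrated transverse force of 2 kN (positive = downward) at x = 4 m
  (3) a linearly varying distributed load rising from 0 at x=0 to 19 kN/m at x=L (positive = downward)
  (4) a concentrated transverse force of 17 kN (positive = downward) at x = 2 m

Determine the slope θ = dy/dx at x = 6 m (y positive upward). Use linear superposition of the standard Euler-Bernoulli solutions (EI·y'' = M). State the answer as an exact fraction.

Load 1 — uniform load w=-4 kN/m over full span:
  θ_1 = -wx(L-x)(L-2x)/(12EI) = -(-4)·6·(8-6)·(8-2·6)/(12·200000) = -1/12500 rad
Load 2 — point force P=2 kN at a=4 m (b=L-a=4):
  θ_2 = Pa²(L-x)(2bL-(3b+a)(L-x))/(2L³EI)  [x>a] = 2·4²·(8-6)·(2·4·8-(3·4+4)·(8-6))/(2·8³·200000) = 1/100000 rad
Load 3 — triangular load w₀=19 kN/m (0→w₀ over full span):
  θ_3 = -w₀(2x(L-x)(L-2x)(x+2L)+x²(L-x)²)/(120LEI) = -19·(2·6·(8-6)·(8-2·6)·(6+2·8)+6²·(8-6)²)/(120·8·200000) = 779/4000000 rad
Load 4 — point force P=17 kN at a=2 m (b=L-a=6):
  θ_4 = Pa²(L-x)(2bL-(3b+a)(L-x))/(2L³EI)  [x>a] = 17·2²·(8-6)·(2·6·8-(3·6+2)·(8-6))/(2·8³·200000) = 119/3200000 rad
Superposition: θ = Σ θ_i = 2591/16000000 rad ≈ 0.000162 rad

θ(6) = 2591/16000000 rad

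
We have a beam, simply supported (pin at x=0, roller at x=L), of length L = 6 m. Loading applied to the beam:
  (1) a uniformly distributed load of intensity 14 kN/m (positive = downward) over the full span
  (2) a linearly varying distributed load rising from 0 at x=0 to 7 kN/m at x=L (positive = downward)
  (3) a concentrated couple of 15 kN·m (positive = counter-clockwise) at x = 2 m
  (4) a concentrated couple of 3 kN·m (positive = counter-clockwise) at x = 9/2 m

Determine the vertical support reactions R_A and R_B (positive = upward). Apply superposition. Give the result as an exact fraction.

Load 1 — uniform load w=14 kN/m over full span:
  R_A = wL/2 = 14·6/2 = 42 kN
  R_B = wL/2 = 14·6/2 = 42 kN
Load 2 — triangular load w₀=7 kN/m (0→w₀ over full span):
  R_A = w₀L/6 = 7·6/6 = 7 kN
  R_B = w₀L/3 = 7·6/3 = 14 kN
Load 3 — applied couple M₀=15 kN·m at a=2 m (b=L-a=4):
  R_A = M₀/L = 15/6 = 5/2 kN
  R_B = -M₀/L = -15/6 = -5/2 kN
Load 4 — applied couple M₀=3 kN·m at a=9/2 m (b=L-a=3/2):
  R_A = M₀/L = 3/6 = 1/2 kN
  R_B = -M₀/L = -3/6 = -1/2 kN
Superposition: R_A = 52 kN, R_B = 53 kN

R_A = 52 kN, R_B = 53 kN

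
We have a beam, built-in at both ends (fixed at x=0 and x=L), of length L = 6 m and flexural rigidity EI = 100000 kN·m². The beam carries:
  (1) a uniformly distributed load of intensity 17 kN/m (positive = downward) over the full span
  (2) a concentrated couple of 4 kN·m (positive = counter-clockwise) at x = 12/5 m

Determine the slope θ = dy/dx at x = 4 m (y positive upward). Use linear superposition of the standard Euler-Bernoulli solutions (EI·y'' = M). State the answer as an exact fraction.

Load 1 — uniform load w=17 kN/m over full span:
  θ_1 = -wx(L-x)(L-2x)/(12EI) = -17·4·(6-4)·(6-2·4)/(12·100000) = 17/75000 rad
Load 2 — applied couple M₀=4 kN·m at a=12/5 m (b=L-a=18/5):
  θ_2 = (R_Ax²/2 - M_Ax - M₀(x-a))/EI  [x>a] with R_A=24/25, M_A=12/25 = ((24/25)·4²/2 - (12/25)·4 - 4·(4-(12/5)))/100000 = -1/156250 rad
Superposition: θ = Σ θ_i = 413/1875000 rad ≈ 0.000220 rad

θ(4) = 413/1875000 rad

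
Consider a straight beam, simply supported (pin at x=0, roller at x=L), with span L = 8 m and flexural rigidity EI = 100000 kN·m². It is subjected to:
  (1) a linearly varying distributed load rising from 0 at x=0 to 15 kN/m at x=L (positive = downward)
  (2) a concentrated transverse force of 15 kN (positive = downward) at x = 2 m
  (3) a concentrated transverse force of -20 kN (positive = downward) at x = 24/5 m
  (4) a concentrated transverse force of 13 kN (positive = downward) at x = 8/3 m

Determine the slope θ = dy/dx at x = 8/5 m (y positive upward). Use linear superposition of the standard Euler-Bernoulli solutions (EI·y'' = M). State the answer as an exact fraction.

θ(8/5) = -2858693/2025000000 rad

Load 1 — triangular load w₀=15 kN/m (0→w₀ over full span):
  θ_1 = -w₀(7L⁴-30L²x²+15x⁴)/(360LEI) = -15·(7·8⁴-30·8²·(8/5)²+15·(8/5)⁴)/(360·8·100000) = -1456/1171875 rad
Load 2 — point force P=15 kN at a=2 m (b=L-a=6):
  θ_2 = -Pb(L²-b²-3x²)/(6LEI)  [x≤a] = -15·6·(8²-6²-3·(8/5)²)/(6·8·100000) = -381/1000000 rad
Load 3 — point force P=-20 kN at a=24/5 m (b=L-a=16/5):
  θ_3 = -Pb(L²-b²-3x²)/(6LEI)  [x≤a] = -(-20)·(16/5)·(8²-(16/5)²-3·(8/5)²)/(6·8·100000) = 48/78125 rad
Load 4 — point force P=13 kN at a=8/3 m (b=L-a=16/3):
  θ_4 = -Pb(L²-b²-3x²)/(6LEI)  [x≤a] = -13·(16/3)·(8²-(16/3)²-3·(8/5)²)/(6·8·100000) = -2548/6328125 rad
Superposition: θ = Σ θ_i = -2858693/2025000000 rad ≈ -0.001412 rad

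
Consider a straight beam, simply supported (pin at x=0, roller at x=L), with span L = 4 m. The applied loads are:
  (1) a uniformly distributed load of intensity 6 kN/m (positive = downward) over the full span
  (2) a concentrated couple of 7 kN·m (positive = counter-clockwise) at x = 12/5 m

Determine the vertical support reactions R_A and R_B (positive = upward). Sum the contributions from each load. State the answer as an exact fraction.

R_A = 55/4 kN, R_B = 41/4 kN

Load 1 — uniform load w=6 kN/m over full span:
  R_A = wL/2 = 6·4/2 = 12 kN
  R_B = wL/2 = 6·4/2 = 12 kN
Load 2 — applied couple M₀=7 kN·m at a=12/5 m (b=L-a=8/5):
  R_A = M₀/L = 7/4 kN
  R_B = -M₀/L = -7/4 kN
Superposition: R_A = 55/4 kN, R_B = 41/4 kN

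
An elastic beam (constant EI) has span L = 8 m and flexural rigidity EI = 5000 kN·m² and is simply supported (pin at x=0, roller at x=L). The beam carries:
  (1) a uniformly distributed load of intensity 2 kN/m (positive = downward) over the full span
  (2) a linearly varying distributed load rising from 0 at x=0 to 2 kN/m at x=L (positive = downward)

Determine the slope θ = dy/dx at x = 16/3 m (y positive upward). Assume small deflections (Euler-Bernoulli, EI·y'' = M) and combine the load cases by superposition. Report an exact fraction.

θ(16/3) = 4576/759375 rad

Load 1 — uniform load w=2 kN/m over full span:
  θ_1 = -w(L³-6Lx²+4x³)/(24EI) = -2·(8³-6·8·(16/3)²+4·(16/3)³)/(24·5000) = 208/50625 rad
Load 2 — triangular load w₀=2 kN/m (0→w₀ over full span):
  θ_2 = -w₀(7L⁴-30L²x²+15x⁴)/(360LEI) = -2·(7·8⁴-30·8²·(16/3)²+15·(16/3)⁴)/(360·8·5000) = 1456/759375 rad
Superposition: θ = Σ θ_i = 4576/759375 rad ≈ 0.006026 rad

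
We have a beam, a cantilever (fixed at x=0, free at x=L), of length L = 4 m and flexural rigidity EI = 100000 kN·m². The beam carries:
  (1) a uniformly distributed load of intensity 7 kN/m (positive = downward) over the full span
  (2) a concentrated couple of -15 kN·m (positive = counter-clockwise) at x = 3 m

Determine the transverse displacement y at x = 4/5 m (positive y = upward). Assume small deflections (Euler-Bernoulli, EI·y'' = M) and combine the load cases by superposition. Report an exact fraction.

Load 1 — uniform load w=7 kN/m over full span:
  y_1 = -wx²(x²-4Lx+6L²)/(24EI) = -7·(4/5)²·((4/5)²-4·4·(4/5)+6·4²)/(24·100000) = -917/5859375 m
Load 2 — applied couple M₀=-15 kN·m at a=3 m (b=L-a=1):
  y_2 = M₀x²/(2EI)  [x≤a] = (-15)·(4/5)²/(2·100000) = -3/62500 m
Superposition: y = Σ y_i = -4793/23437500 m ≈ -0.000205 m

y(4/5) = -4793/23437500 m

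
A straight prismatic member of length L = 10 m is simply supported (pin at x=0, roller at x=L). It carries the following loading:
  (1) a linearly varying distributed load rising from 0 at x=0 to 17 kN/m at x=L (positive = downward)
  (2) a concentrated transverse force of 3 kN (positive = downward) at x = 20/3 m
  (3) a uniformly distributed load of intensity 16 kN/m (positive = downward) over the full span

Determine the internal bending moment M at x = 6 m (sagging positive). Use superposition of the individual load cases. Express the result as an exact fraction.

M(6) = 1534/5 kN·m

Load 1 — triangular load w₀=17 kN/m (0→w₀ over full span):
  M_1 = w₀Lx/6 - w₀x³/(6L) = 17·10·6/6 - 17·6³/(6·10) = 544/5 kN·m
Load 2 — point force P=3 kN at a=20/3 m (b=L-a=10/3):
  M_2 = Pbx/L  [x≤a] = 3·(10/3)·6/10 = 6 kN·m
Load 3 — uniform load w=16 kN/m over full span:
  M_3 = wx(L-x)/2 = 16·6·(10-6)/2 = 192 kN·m
Superposition: M = Σ M_i = 1534/5 kN·m ≈ 306.800000 kN·m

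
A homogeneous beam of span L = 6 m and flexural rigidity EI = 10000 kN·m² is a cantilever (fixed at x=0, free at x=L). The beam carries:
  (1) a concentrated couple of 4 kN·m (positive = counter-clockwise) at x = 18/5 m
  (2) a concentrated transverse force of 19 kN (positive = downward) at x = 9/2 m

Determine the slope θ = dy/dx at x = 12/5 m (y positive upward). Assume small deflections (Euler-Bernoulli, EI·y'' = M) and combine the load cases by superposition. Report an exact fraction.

Load 1 — applied couple M₀=4 kN·m at a=18/5 m (b=L-a=12/5):
  θ_1 = M₀x/EI  [x≤a] = 4·(12/5)/10000 = 3/3125 rad
Load 2 — point force P=19 kN at a=9/2 m (b=L-a=3/2):
  θ_2 = -Px(2a-x)/(2EI)  [x≤a] = -19·(12/5)·(2·(9/2)-(12/5))/(2·10000) = -1881/125000 rad
Superposition: θ = Σ θ_i = -1761/125000 rad ≈ -0.014088 rad

θ(12/5) = -1761/125000 rad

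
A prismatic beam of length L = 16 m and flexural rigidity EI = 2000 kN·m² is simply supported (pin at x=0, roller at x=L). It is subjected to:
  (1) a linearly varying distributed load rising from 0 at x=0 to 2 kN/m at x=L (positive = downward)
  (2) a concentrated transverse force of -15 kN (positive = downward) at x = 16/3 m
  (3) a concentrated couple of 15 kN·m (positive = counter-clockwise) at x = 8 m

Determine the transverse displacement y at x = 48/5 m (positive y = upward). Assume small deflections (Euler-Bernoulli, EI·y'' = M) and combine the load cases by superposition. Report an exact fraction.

y(48/5) = 5024012/52734375 m

Load 1 — triangular load w₀=2 kN/m (0→w₀ over full span):
  y_1 = -w₀x(7L⁴-10L²x²+3x⁴)/(360LEI) = -2·(48/5)·(7·16⁴-10·16²·(48/5)²+3·(48/5)⁴)/(360·16·2000) = -2424832/5859375 m
Load 2 — point force P=-15 kN at a=16/3 m (b=L-a=32/3):
  y_2 = -Pa(L-x)(2Lx-a²-x²)/(6LEI)  [x>a] = -(-15)·(16/3)·(16-(48/5))·(2·16·(48/5)-(16/3)²-(48/5)²)/(6·16·2000) = 41984/84375 m
Load 3 — applied couple M₀=15 kN·m at a=8 m (b=L-a=8):
  y_3 = (M₀x³/(6L)-M₀(x-a)²/2+C₁x)/EI  [x>a] with C₁=M₀(3b²-L²)/(6L)=-10 = (15·(48/5)³/(6·16)-15·((48/5)-8)²/2+(-10)·(48/5))/2000 = 36/3125 m
Superposition: y = Σ y_i = 5024012/52734375 m ≈ 0.095270 m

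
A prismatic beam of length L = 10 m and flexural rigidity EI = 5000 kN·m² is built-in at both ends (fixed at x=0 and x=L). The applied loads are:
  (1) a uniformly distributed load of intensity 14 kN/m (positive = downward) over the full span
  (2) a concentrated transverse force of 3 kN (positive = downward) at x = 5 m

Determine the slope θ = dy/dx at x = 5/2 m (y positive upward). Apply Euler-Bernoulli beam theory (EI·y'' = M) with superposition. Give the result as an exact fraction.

θ(5/2) = -73/3200 rad

Load 1 — uniform load w=14 kN/m over full span:
  θ_1 = -wx(L-x)(L-2x)/(12EI) = -14·(5/2)·(10-(5/2))·(10-2·(5/2))/(12·5000) = -7/320 rad
Load 2 — point force P=3 kN at a=5 m (b=L-a=5):
  θ_2 = -Pb²x(2aL-(3a+b)x)/(2L³EI)  [x≤a] = -3·5²·(5/2)·(2·5·10-(3·5+5)·(5/2))/(2·10³·5000) = -3/3200 rad
Superposition: θ = Σ θ_i = -73/3200 rad ≈ -0.022812 rad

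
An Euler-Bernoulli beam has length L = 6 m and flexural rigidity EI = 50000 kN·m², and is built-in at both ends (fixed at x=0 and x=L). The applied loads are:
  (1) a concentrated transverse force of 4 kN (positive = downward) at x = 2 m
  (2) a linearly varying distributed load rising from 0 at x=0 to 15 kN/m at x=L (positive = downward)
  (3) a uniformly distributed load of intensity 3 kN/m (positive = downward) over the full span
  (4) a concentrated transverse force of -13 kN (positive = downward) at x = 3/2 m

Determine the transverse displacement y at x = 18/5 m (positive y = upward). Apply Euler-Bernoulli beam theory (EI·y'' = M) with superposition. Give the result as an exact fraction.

y(18/5) = -1142737/1875000000 m

Load 1 — point force P=4 kN at a=2 m (b=L-a=4):
  y_1 = -Pa²(L-x)²(3bL-(3b+a)(L-x))/(6L³EI)  [x>a] = -4·2²·(6-(18/5))²·(3·4·6-(3·4+2)·(6-(18/5)))/(6·6³·50000) = -64/1171875 m
Load 2 — triangular load w₀=15 kN/m (0→w₀ over full span):
  y_2 = -w₀x²(L-x)²(x+2L)/(120LEI) = -15·(18/5)²·(6-(18/5))²·((18/5)+2·6)/(120·6·50000) = -9477/19531250 m
Load 3 — uniform load w=3 kN/m over full span:
  y_3 = -wx²(L-x)²/(24EI) = -3·(18/5)²·(6-(18/5))²/(24·50000) = -729/3906250 m
Load 4 — point force P=-13 kN at a=3/2 m (b=L-a=9/2):
  y_4 = -Pa²(L-x)²(3bL-(3b+a)(L-x))/(6L³EI)  [x>a] = -(-13)·(3/2)²·(6-(18/5))²·(3·(9/2)·6-(3·(9/2)+(3/2))·(6-(18/5)))/(6·6³·50000) = 117/1000000 m
Superposition: y = Σ y_i = -1142737/1875000000 m ≈ -0.000609 m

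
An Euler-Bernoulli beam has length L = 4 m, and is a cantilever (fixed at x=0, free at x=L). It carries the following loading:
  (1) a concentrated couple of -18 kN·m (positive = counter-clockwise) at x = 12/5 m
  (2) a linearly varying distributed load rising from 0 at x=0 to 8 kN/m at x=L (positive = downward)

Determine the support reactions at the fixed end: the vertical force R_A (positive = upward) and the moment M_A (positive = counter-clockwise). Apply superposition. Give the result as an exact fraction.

R_A = 16 kN, M_A = 182/3 kN·m

Load 1 — applied couple M₀=-18 kN·m at a=12/5 m (b=L-a=8/5):
  R_A = 0 kN
  M_A = -M₀ = -(-18) = 18 kN·m
Load 2 — triangular load w₀=8 kN/m (0→w₀ over full span):
  R_A = w₀L/2 = 8·4/2 = 16 kN
  M_A = w₀L²/3 = 8·4²/3 = 128/3 kN·m
Superposition: R_A = 16 kN, M_A = 182/3 kN·m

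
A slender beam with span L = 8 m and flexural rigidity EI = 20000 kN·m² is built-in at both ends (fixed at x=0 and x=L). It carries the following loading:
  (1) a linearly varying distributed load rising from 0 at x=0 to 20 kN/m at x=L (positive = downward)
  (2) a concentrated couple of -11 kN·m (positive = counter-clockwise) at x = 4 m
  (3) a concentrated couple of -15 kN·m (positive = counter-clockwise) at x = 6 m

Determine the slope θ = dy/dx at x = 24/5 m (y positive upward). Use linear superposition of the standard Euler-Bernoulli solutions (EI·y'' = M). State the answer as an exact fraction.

Load 1 — triangular load w₀=20 kN/m (0→w₀ over full span):
  θ_1 = -w₀(2x(L-x)(L-2x)(x+2L)+x²(L-x)²)/(120LEI) = -20·(2·(24/5)·(8-(24/5))·(8-2·(24/5))·((24/5)+2·8)+(24/5)²·(8-(24/5))²)/(120·8·20000) = 64/78125 rad
Load 2 — applied couple M₀=-11 kN·m at a=4 m (b=L-a=4):
  θ_2 = (R_Ax²/2 - M_Ax - M₀(x-a))/EI  [x>a] with R_A=-33/16, M_A=-11/4 = ((-33/16)·(24/5)²/2 - (-11/4)·(24/5) - (-11)·((24/5)-4))/20000 = -11/125000 rad
Load 3 — applied couple M₀=-15 kN·m at a=6 m (b=L-a=2):
  θ_3 = (R_Ax²/2 - M_Ax)/EI  [x≤a] with R_A=-135/64, M_A=-75/16 = ((-135/64)·(24/5)²/2 - (-75/16)·(24/5))/20000 = -9/100000 rad
Superposition: θ = Σ θ_i = 1603/2500000 rad ≈ 0.000641 rad

θ(24/5) = 1603/2500000 rad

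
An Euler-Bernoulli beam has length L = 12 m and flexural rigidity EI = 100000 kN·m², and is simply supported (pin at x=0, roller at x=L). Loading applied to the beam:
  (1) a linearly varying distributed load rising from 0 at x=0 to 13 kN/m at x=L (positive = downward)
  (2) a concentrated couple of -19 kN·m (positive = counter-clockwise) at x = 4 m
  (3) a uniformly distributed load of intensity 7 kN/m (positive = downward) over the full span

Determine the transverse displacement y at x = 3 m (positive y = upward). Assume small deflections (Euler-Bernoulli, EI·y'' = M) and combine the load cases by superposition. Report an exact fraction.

y(3) = -16559/640000 m

Load 1 — triangular load w₀=13 kN/m (0→w₀ over full span):
  y_1 = -w₀x(7L⁴-10L²x²+3x⁴)/(360LEI) = -13·3·(7·12⁴-10·12²·3²+3·3⁴)/(360·12·100000) = -38259/3200000 m
Load 2 — applied couple M₀=-19 kN·m at a=4 m (b=L-a=8):
  y_2 = (M₀x³/(6L)+C₁x)/EI  [x≤a] with C₁=M₀(3b²-L²)/(6L)=-38/3 = ((-19)·3³/(6·12)+(-38/3)·3)/100000 = -361/800000 m
Load 3 — uniform load w=7 kN/m over full span:
  y_3 = -wx(L³-2Lx²+x³)/(24EI) = -7·3·(12³-2·12·3²+3³)/(24·100000) = -10773/800000 m
Superposition: y = Σ y_i = -16559/640000 m ≈ -0.025873 m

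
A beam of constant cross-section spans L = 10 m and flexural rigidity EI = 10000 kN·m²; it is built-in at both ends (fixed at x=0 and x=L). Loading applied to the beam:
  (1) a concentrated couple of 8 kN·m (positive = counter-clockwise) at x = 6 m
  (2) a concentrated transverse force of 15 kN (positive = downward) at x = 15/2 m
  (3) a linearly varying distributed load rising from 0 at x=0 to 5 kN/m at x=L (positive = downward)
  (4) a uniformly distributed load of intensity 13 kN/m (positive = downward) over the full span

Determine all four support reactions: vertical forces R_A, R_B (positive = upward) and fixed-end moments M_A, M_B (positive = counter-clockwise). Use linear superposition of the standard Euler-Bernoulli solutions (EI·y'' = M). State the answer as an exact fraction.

R_A = 303983/4000 kN, M_A = 107673/800 kN·m, R_B = 376017/4000 kN, M_B = -368321/2400 kN·m

Load 1 — applied couple M₀=8 kN·m at a=6 m (b=L-a=4):
  R_A = 6M₀ab/L³ = 6·8·6·4/10³ = 144/125 kN
  M_A = M₀b(2a-b)/L² = 8·4·(2·6-4)/10² = 64/25 kN·m
  R_B = -6M₀ab/L³ = -6·8·6·4/10³ = -144/125 kN
  M_B = M₀a(2b-a)/L² = 8·6·(2·4-6)/10² = 24/25 kN·m
Load 2 — point force P=15 kN at a=15/2 m (b=L-a=5/2):
  R_A = Pb²(3a+b)/L³ = 15·(5/2)²·(3·(15/2)+(5/2))/10³ = 75/32 kN
  M_A = Pab²/L² = 15·(15/2)·(5/2)²/10² = 225/32 kN·m
  R_B = Pa²(a+3b)/L³ = 15·(15/2)²·((15/2)+3·(5/2))/10³ = 405/32 kN
  M_B = -Pa²b/L² = -15·(15/2)²·(5/2)/10² = -675/32 kN·m
Load 3 — triangular load w₀=5 kN/m (0→w₀ over full span):
  R_A = 3w₀L/20 = 3·5·10/20 = 15/2 kN
  M_A = w₀L²/30 = 5·10²/30 = 50/3 kN·m
  R_B = 7w₀L/20 = 7·5·10/20 = 35/2 kN
  M_B = -w₀L²/20 = -5·10²/20 = -25 kN·m
Load 4 — uniform load w=13 kN/m over full span:
  R_A = wL/2 = 13·10/2 = 65 kN
  M_A = wL²/12 = 13·10²/12 = 325/3 kN·m
  R_B = wL/2 = 13·10/2 = 65 kN
  M_B = -wL²/12 = -13·10²/12 = -325/3 kN·m
Superposition: R_A = 303983/4000 kN, M_A = 107673/800 kN·m, R_B = 376017/4000 kN, M_B = -368321/2400 kN·m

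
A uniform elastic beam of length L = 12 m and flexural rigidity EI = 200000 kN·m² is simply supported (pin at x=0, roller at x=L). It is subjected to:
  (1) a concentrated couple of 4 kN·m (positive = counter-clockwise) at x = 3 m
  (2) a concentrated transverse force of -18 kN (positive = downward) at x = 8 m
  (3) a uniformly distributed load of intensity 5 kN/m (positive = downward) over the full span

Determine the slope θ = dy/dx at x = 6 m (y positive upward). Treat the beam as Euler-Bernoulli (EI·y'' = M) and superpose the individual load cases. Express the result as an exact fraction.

Load 1 — applied couple M₀=4 kN·m at a=3 m (b=L-a=9):
  θ_1 = (M₀x²/(2L)-M₀(x-a)+C₁)/EI  [x>a] with C₁=M₀(3b²-L²)/(6L)=11/2 = (4·6²/(2·12)-4·(6-3)+(11/2))/200000 = -1/400000 rad
Load 2 — point force P=-18 kN at a=8 m (b=L-a=4):
  θ_2 = -Pb(L²-b²-3x²)/(6LEI)  [x≤a] = -(-18)·4·(12²-4²-3·6²)/(6·12·200000) = 1/10000 rad
Load 3 — uniform load w=5 kN/m over full span:
  θ_3 = -w(L³-6Lx²+4x³)/(24EI) = -5·(12³-6·12·6²+4·6³)/(24·200000) = 0 rad
Superposition: θ = Σ θ_i = 39/400000 rad ≈ 0.000097 rad

θ(6) = 39/400000 rad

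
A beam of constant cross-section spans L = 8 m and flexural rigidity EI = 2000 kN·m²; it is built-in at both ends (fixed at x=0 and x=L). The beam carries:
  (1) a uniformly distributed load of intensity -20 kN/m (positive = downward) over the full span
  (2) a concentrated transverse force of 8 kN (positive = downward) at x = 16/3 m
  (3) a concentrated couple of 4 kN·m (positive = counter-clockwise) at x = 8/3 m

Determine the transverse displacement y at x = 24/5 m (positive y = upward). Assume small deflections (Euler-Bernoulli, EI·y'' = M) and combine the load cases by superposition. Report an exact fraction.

y(24/5) = 12896/140625 m

Load 1 — uniform load w=-20 kN/m over full span:
  y_1 = -wx²(L-x)²/(24EI) = -(-20)·(24/5)²·(8-(24/5))²/(24·2000) = 1536/15625 m
Load 2 — point force P=8 kN at a=16/3 m (b=L-a=8/3):
  y_2 = -Pb²x²(3aL-(3a+b)x)/(6L³EI)  [x≤a] = -8·(8/3)²·(24/5)²·(3·(16/3)·8-(3·(16/3)+(8/3))·(24/5))/(6·8³·2000) = -128/15625 m
Load 3 — applied couple M₀=4 kN·m at a=8/3 m (b=L-a=16/3):
  y_3 = (R_Ax³/6 - M_Ax²/2 - M₀(x-a)²/2)/EI  [x>a] with R_A=2/3, M_A=0 = ((2/3)·(24/5)³/6 - 0·(24/5)²/2 - 4·((24/5)-(8/3))²/2)/2000 = 224/140625 m
Superposition: y = Σ y_i = 12896/140625 m ≈ 0.091705 m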